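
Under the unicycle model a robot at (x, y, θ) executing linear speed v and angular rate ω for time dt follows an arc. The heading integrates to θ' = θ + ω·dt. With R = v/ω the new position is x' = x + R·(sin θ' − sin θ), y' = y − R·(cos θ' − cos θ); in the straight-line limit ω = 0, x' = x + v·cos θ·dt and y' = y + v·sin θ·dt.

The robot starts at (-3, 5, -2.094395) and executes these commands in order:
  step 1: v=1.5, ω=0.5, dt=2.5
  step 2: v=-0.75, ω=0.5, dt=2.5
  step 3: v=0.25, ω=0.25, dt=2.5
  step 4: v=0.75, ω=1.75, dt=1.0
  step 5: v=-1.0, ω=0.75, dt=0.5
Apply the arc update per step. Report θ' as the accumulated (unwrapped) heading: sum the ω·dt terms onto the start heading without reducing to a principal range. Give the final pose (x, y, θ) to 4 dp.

(-3.6214, 2.8296, 3.1556)

step 1: θ'=-0.8444 (R=3.0000) → pose (-2.6446, 1.5074, -0.8444)
step 2: θ'=0.4056 (R=-1.5000) → pose (-4.3578, 1.8895, 0.4056)
step 3: θ'=1.0306 (R=1.0000) → pose (-3.8948, 2.2940, 1.0306)
step 4: θ'=2.7806 (R=0.4286) → pose (-4.1110, 2.9154, 2.7806)
step 5: θ'=3.1556 (R=-1.3333) → pose (-3.6214, 2.8296, 3.1556)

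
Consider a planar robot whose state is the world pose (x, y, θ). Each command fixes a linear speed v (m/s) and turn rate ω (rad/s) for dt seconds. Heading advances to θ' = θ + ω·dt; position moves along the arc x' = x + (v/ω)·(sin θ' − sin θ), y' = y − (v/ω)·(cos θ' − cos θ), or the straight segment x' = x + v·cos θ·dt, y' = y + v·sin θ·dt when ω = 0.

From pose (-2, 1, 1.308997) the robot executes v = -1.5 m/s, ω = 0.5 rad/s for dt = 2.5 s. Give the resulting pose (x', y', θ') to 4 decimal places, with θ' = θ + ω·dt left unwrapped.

(-0.7528, -2.2816, 2.5590)

θ' = 1.3090 + 0.5·2.5 = 2.5590
R = v/ω = -1.5/0.5 = -3.0000
x' = -2 + -3.0000·(sin 2.5590 − sin 1.3090) = -0.7528
y' = 1 − -3.0000·(cos 2.5590 − cos 1.3090) = -2.2816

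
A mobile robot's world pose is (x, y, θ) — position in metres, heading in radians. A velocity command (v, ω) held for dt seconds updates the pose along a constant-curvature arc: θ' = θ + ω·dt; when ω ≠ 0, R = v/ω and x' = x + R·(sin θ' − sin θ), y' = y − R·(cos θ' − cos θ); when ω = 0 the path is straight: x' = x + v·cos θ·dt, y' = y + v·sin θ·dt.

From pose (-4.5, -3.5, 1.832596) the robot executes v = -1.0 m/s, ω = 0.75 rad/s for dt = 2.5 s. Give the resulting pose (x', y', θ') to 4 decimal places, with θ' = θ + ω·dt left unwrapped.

θ' = 1.8326 + 0.75·2.5 = 3.7076
R = v/ω = -1.0/0.75 = -1.3333
x' = -4.5 + -1.3333·(sin 3.7076 − sin 1.8326) = -2.4971
y' = -3.5 − -1.3333·(cos 3.7076 − cos 1.8326) = -4.2803

(-2.4971, -4.2803, 3.7076)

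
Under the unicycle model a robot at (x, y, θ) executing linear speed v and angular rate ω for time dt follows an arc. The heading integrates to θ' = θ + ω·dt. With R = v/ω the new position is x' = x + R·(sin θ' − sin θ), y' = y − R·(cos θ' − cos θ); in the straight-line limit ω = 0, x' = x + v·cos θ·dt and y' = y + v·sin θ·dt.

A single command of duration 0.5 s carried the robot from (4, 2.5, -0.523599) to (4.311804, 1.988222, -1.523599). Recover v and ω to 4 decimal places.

v = 1.2500, ω = -2.0000

Δθ = -1.523599 − -0.523599 = -1.000000
ω = Δθ/dt = -1.000000/0.5 = -2.0000
R = −Δy/(cos θ' − cos θ) = -0.6250
v = R·ω = -0.6250·-2.0000 = 1.2500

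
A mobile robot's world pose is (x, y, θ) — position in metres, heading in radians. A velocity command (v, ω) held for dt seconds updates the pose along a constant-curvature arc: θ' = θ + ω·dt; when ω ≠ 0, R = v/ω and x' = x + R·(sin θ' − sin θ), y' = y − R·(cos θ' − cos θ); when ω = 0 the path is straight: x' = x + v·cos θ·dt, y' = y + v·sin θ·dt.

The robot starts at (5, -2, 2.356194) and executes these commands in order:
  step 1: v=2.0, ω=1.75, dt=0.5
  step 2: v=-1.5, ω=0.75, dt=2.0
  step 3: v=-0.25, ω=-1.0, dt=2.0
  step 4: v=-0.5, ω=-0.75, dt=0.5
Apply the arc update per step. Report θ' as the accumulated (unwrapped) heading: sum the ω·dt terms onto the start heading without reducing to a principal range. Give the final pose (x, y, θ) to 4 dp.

step 1: θ'=3.2312 (R=1.1429) → pose (4.0896, -1.6698, 3.2312)
step 2: θ'=4.7312 (R=-2.0000) → pose (5.9103, 0.3597, 4.7312)
step 3: θ'=2.7312 (R=0.2500) → pose (6.2600, 0.5937, 2.7312)
step 4: θ'=2.3562 (R=0.6667) → pose (6.4654, 0.4538, 2.3562)

(6.4654, 0.4538, 2.3562)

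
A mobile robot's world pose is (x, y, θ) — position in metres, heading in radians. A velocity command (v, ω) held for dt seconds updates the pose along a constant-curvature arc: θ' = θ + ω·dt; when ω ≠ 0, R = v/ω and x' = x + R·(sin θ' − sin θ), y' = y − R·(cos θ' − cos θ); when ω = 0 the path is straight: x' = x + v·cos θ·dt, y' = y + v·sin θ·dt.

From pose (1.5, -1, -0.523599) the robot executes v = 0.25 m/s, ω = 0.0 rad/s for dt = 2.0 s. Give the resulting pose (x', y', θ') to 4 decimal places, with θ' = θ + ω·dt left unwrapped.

θ' = -0.5236 + 0.0·2.0 = -0.5236
ω = 0 → straight: x' = 1.5 + 0.25·cos(-0.5236)·2.0 = 1.9330
y' = -1 + 0.25·sin(-0.5236)·2.0 = -1.2500

(1.9330, -1.2500, -0.5236)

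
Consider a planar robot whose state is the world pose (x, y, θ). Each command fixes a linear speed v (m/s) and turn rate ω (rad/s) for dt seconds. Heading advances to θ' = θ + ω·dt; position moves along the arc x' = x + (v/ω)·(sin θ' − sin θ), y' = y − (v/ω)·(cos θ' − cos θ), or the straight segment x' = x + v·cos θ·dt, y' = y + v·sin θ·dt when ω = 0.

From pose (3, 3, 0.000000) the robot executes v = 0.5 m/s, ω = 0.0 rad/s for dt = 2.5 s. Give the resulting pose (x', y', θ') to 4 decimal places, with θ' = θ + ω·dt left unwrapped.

θ' = 0.0000 + 0.0·2.5 = 0.0000
ω = 0 → straight: x' = 3 + 0.5·cos(0.0000)·2.5 = 4.2500
y' = 3 + 0.5·sin(0.0000)·2.5 = 3.0000

(4.2500, 3.0000, 0.0000)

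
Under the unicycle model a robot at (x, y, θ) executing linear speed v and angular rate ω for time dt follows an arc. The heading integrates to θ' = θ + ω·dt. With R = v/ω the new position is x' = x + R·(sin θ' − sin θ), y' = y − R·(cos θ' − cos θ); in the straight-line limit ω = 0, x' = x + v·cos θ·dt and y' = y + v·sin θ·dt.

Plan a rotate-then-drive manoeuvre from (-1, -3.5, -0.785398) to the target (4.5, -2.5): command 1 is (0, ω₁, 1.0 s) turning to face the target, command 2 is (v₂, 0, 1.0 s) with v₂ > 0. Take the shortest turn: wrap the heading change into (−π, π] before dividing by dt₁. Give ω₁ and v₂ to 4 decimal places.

heading to target = atan2(-2.5−-3.5, 4.5−-1) = 0.1799
Δθ = wrap(0.1799 − -0.7854) = 0.9653; ω₁ = Δθ/dt₁ = 0.9653
distance = √((4.5−-1)² + (-2.5−-3.5)²) = 5.5902; v₂ = distance/dt₂ = 5.5902

ω₁ = 0.9653, v₂ = 5.5902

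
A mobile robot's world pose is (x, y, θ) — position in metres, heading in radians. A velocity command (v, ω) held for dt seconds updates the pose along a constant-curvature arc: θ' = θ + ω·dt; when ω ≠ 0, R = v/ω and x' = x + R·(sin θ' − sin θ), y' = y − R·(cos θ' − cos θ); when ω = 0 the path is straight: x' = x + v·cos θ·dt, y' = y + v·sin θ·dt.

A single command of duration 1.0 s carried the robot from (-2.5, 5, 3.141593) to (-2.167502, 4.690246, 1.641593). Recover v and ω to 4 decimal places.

Δθ = 1.641593 − 3.141593 = -1.500000
ω = Δθ/dt = -1.500000/1.0 = -1.5000
R = Δx/(sin θ' − sin θ) = 0.3333
v = R·ω = 0.3333·-1.5000 = -0.5000

v = -0.5000, ω = -1.5000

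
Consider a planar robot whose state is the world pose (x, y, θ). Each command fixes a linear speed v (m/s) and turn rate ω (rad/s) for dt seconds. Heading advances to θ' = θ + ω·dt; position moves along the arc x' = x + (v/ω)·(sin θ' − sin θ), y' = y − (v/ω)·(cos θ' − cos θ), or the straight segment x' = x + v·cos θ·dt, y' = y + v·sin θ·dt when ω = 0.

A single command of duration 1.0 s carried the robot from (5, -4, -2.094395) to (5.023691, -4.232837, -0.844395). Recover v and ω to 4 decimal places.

Δθ = -0.844395 − -2.094395 = 1.250000
ω = Δθ/dt = 1.250000/1.0 = 1.2500
R = −Δy/(cos θ' − cos θ) = 0.2000
v = R·ω = 0.2000·1.2500 = 0.2500

v = 0.2500, ω = 1.2500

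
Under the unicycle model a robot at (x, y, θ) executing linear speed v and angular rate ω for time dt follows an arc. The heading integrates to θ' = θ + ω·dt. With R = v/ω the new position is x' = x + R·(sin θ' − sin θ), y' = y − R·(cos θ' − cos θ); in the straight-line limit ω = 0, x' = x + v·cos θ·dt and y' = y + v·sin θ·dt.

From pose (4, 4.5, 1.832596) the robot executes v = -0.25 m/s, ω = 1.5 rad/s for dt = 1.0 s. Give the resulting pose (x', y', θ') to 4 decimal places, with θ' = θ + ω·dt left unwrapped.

θ' = 1.8326 + 1.5·1.0 = 3.3326
R = v/ω = -0.25/1.5 = -0.1667
x' = 4 + -0.1667·(sin 3.3326 − sin 1.8326) = 4.1926
y' = 4.5 − -0.1667·(cos 3.3326 − cos 1.8326) = 4.3795

(4.1926, 4.3795, 3.3326)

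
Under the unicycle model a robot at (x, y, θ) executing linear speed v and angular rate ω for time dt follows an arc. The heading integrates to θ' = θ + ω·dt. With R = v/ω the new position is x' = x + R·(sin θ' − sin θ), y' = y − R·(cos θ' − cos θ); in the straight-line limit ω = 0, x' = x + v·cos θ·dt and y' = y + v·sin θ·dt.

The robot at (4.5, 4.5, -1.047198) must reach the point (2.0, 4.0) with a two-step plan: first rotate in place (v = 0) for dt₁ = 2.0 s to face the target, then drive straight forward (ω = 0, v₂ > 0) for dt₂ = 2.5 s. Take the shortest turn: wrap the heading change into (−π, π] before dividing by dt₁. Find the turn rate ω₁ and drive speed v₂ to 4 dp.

ω₁ = -0.9485, v₂ = 1.0198

heading to target = atan2(4−4.5, 2−4.5) = -2.9442
Δθ = wrap(-2.9442 − -1.0472) = -1.8970; ω₁ = Δθ/dt₁ = -0.9485
distance = √((2−4.5)² + (4−4.5)²) = 2.5495; v₂ = distance/dt₂ = 1.0198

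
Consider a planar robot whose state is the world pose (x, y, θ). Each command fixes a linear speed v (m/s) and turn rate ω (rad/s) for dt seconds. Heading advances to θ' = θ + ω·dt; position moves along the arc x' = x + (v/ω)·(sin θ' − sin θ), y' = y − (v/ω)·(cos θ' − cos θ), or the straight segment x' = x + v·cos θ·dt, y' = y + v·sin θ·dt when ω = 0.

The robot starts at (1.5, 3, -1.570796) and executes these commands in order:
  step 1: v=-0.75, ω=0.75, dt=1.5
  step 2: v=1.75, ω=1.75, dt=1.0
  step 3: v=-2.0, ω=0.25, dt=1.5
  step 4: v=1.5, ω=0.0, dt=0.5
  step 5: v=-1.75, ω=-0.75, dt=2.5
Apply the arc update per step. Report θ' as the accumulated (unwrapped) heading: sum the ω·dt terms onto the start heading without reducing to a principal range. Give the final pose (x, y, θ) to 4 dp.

(-0.7633, -0.2276, -0.1958)

step 1: θ'=-0.4458 (R=-1.0000) → pose (0.9312, 3.9023, -0.4458)
step 2: θ'=1.3042 (R=1.0000) → pose (2.3270, 4.5411, 1.3042)
step 3: θ'=1.6792 (R=-8.0000) → pose (2.0914, 1.5680, 1.6792)
step 4: θ'=1.6792 (straight) → pose (2.0102, 2.3136, 1.6792)
step 5: θ'=-0.1958 (R=2.3333) → pose (-0.7633, -0.2276, -0.1958)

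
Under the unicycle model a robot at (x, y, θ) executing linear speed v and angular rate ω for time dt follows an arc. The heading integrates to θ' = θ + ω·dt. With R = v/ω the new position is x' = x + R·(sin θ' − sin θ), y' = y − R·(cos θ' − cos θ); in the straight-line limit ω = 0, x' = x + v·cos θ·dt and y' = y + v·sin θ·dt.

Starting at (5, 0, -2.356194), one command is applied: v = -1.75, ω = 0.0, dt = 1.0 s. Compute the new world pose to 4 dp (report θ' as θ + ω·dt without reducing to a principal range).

θ' = -2.3562 + 0.0·1.0 = -2.3562
ω = 0 → straight: x' = 5 + -1.75·cos(-2.3562)·1.0 = 6.2374
y' = 0 + -1.75·sin(-2.3562)·1.0 = 1.2374

(6.2374, 1.2374, -2.3562)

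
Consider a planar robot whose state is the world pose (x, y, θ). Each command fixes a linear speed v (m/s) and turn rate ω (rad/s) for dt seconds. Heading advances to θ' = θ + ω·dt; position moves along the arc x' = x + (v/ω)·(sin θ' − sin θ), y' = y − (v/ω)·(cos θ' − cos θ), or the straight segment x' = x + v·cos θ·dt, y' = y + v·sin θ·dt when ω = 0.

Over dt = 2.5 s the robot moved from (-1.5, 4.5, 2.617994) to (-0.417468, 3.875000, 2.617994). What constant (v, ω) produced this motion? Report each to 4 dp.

Δθ = 2.617994 − 2.617994 = 0.000000
ω = Δθ/dt = 0.000000/2.5 = 0.0000
ω = 0 → v = (Δx·cos θ + Δy·sin θ)/dt = -0.5000

v = -0.5000, ω = 0.0000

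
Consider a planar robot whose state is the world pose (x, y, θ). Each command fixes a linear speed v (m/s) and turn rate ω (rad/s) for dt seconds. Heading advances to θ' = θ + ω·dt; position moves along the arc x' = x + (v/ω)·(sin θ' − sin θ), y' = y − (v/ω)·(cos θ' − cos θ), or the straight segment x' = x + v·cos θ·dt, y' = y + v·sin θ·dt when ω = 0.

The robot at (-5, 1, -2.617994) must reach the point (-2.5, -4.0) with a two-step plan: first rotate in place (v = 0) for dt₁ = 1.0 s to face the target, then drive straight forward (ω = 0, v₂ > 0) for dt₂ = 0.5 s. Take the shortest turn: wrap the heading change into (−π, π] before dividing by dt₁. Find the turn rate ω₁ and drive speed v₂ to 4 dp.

heading to target = atan2(-4−1, -2.5−-5) = -1.1071
Δθ = wrap(-1.1071 − -2.6180) = 1.5108; ω₁ = Δθ/dt₁ = 1.5108
distance = √((-2.5−-5)² + (-4−1)²) = 5.5902; v₂ = distance/dt₂ = 11.1803

ω₁ = 1.5108, v₂ = 11.1803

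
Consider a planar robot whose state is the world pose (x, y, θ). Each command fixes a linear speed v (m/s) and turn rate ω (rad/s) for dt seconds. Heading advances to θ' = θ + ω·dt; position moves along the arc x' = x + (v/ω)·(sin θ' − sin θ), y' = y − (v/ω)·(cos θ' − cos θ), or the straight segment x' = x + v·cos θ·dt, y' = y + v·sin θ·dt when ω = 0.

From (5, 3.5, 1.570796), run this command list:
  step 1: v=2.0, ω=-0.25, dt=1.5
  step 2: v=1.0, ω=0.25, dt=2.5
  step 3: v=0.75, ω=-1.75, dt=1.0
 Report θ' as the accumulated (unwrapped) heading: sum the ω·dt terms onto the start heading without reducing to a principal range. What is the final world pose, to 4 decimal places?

step 1: θ'=1.1958 (R=-8.0000) → pose (5.5559, 6.4302, 1.1958)
step 2: θ'=1.8208 (R=4.0000) → pose (5.7096, 8.8849, 1.8208)
step 3: θ'=0.0708 (R=-0.4286) → pose (6.0945, 9.4184, 0.0708)

(6.0945, 9.4184, 0.0708)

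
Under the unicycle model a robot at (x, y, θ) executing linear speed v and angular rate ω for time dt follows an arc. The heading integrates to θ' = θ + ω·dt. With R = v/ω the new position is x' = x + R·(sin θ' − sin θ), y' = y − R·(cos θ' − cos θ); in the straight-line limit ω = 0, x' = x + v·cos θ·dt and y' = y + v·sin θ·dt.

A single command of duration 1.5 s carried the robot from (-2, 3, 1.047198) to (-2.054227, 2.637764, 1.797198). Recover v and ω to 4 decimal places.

v = -0.2500, ω = 0.5000

Δθ = 1.797198 − 1.047198 = 0.750000
ω = Δθ/dt = 0.750000/1.5 = 0.5000
R = −Δy/(cos θ' − cos θ) = -0.5000
v = R·ω = -0.5000·0.5000 = -0.2500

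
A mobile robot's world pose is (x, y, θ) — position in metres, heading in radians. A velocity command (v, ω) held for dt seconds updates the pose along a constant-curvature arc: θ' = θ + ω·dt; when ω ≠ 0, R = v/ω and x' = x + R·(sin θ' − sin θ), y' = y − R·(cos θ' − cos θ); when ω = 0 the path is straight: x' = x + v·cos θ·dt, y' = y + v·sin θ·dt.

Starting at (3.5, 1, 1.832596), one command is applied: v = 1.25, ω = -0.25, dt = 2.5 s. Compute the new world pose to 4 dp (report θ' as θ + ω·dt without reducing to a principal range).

θ' = 1.8326 + -0.25·2.5 = 1.2076
R = v/ω = 1.25/-0.25 = -5.0000
x' = 3.5 + -5.0000·(sin 1.2076 − sin 1.8326) = 3.6558
y' = 1 − -5.0000·(cos 1.2076 − cos 1.8326) = 4.0704

(3.6558, 4.0704, 1.2076)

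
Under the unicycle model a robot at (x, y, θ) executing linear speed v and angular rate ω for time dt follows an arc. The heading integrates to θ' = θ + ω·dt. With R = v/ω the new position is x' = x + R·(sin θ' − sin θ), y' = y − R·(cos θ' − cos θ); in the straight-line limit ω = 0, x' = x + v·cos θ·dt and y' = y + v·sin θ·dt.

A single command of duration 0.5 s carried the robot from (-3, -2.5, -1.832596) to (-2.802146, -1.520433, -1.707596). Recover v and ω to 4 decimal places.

v = -2.0000, ω = 0.2500

Δθ = -1.707596 − -1.832596 = 0.125000
ω = Δθ/dt = 0.125000/0.5 = 0.2500
R = −Δy/(cos θ' − cos θ) = -8.0000
v = R·ω = -8.0000·0.2500 = -2.0000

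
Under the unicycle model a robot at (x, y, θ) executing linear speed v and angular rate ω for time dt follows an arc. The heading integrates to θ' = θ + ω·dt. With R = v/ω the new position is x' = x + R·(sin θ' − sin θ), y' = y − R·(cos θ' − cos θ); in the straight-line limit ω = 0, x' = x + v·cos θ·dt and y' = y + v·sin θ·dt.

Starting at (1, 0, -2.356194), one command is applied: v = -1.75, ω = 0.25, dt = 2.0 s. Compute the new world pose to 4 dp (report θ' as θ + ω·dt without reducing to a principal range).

(2.7671, 2.9790, -1.8562)

θ' = -2.3562 + 0.25·2.0 = -1.8562
R = v/ω = -1.75/0.25 = -7.0000
x' = 1 + -7.0000·(sin -1.8562 − sin -2.3562) = 2.7671
y' = 0 − -7.0000·(cos -1.8562 − cos -2.3562) = 2.9790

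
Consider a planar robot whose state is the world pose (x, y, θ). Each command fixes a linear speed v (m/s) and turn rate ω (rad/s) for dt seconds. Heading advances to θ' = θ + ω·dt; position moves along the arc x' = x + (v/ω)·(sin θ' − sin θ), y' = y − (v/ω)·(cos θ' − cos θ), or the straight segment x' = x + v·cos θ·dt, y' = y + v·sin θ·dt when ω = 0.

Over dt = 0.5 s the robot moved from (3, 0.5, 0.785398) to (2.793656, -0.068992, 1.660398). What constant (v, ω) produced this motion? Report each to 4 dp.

v = -1.2500, ω = 1.7500

Δθ = 1.660398 − 0.785398 = 0.875000
ω = Δθ/dt = 0.875000/0.5 = 1.7500
R = −Δy/(cos θ' − cos θ) = -0.7143
v = R·ω = -0.7143·1.7500 = -1.2500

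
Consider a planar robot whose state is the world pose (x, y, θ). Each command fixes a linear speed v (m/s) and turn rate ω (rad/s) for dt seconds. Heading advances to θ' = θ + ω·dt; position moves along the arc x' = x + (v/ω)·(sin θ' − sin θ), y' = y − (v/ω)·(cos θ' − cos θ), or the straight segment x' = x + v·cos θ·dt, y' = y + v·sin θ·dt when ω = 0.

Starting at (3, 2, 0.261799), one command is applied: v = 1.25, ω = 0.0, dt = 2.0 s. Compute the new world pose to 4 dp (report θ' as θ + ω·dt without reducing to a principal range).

(5.4148, 2.6470, 0.2618)

θ' = 0.2618 + 0.0·2.0 = 0.2618
ω = 0 → straight: x' = 3 + 1.25·cos(0.2618)·2.0 = 5.4148
y' = 2 + 1.25·sin(0.2618)·2.0 = 2.6470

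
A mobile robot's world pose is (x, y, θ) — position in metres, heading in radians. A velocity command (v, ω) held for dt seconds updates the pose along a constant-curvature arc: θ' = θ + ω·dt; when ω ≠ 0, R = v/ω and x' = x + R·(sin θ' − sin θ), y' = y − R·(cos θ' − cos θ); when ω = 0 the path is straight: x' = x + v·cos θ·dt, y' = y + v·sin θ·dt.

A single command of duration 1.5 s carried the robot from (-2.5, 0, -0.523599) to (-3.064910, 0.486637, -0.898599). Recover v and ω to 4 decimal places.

Δθ = -0.898599 − -0.523599 = -0.375000
ω = Δθ/dt = -0.375000/1.5 = -0.2500
R = Δx/(sin θ' − sin θ) = 2.0000
v = R·ω = 2.0000·-0.2500 = -0.5000

v = -0.5000, ω = -0.2500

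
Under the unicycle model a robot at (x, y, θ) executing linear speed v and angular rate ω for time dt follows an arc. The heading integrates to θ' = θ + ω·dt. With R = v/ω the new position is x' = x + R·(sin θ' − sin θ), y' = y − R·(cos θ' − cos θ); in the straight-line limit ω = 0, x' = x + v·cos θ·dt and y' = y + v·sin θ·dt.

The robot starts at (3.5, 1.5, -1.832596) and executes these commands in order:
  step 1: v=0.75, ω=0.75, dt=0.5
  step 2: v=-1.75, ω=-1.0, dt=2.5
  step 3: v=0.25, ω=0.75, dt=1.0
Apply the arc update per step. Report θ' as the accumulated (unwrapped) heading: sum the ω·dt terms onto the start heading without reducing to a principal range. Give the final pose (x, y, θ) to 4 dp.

(6.2650, 2.6291, -3.2076)

step 1: θ'=-1.4576 (R=1.0000) → pose (3.4723, 1.1282, -1.4576)
step 2: θ'=-3.9576 (R=1.7500) → pose (6.4858, 2.5249, -3.9576)
step 3: θ'=-3.2076 (R=0.3333) → pose (6.2650, 2.6291, -3.2076)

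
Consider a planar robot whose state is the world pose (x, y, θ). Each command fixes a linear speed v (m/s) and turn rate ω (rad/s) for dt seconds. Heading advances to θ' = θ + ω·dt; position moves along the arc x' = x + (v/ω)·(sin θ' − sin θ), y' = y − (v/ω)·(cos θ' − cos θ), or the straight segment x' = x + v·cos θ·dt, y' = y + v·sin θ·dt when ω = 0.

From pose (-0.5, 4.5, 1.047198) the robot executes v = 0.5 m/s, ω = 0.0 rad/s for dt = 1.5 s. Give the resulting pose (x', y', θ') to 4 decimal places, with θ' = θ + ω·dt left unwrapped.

(-0.1250, 5.1495, 1.0472)

θ' = 1.0472 + 0.0·1.5 = 1.0472
ω = 0 → straight: x' = -0.5 + 0.5·cos(1.0472)·1.5 = -0.1250
y' = 4.5 + 0.5·sin(1.0472)·1.5 = 5.1495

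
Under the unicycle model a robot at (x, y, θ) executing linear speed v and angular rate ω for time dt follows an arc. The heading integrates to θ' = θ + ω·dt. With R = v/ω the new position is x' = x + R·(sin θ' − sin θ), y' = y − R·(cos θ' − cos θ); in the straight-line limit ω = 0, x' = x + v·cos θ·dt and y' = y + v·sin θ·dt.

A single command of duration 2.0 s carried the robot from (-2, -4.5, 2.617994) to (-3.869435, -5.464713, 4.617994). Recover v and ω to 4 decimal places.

v = 1.2500, ω = 1.0000

Δθ = 4.617994 − 2.617994 = 2.000000
ω = Δθ/dt = 2.000000/2.0 = 1.0000
R = Δx/(sin θ' − sin θ) = 1.2500
v = R·ω = 1.2500·1.0000 = 1.2500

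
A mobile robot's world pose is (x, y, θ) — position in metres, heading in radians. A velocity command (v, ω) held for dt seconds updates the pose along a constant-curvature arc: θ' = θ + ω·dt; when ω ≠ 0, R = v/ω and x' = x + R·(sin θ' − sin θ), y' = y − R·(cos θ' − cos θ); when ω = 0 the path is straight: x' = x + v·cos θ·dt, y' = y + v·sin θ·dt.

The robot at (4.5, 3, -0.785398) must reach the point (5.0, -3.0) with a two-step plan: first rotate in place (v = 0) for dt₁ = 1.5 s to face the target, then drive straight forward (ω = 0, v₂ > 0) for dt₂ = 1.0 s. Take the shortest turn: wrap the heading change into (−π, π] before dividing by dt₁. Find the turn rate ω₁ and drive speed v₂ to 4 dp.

heading to target = atan2(-3−3, 5−4.5) = -1.4877
Δθ = wrap(-1.4877 − -0.7854) = -0.7023; ω₁ = Δθ/dt₁ = -0.4682
distance = √((5−4.5)² + (-3−3)²) = 6.0208; v₂ = distance/dt₂ = 6.0208

ω₁ = -0.4682, v₂ = 6.0208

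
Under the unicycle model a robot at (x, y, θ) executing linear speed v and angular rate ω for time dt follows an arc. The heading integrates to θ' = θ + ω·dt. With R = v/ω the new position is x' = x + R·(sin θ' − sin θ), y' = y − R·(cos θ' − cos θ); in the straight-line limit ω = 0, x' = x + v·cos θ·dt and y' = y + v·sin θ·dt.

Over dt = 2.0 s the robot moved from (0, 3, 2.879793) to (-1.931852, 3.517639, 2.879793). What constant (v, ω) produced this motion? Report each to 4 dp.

v = 1.0000, ω = 0.0000

Δθ = 2.879793 − 2.879793 = 0.000000
ω = Δθ/dt = 0.000000/2.0 = 0.0000
ω = 0 → v = (Δx·cos θ + Δy·sin θ)/dt = 1.0000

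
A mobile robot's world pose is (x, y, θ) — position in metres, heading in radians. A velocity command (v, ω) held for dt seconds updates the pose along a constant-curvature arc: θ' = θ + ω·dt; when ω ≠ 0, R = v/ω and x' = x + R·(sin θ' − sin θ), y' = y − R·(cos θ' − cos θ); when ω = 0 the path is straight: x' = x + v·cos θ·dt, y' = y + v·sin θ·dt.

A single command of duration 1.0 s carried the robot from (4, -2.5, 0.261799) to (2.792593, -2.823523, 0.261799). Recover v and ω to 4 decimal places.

Δθ = 0.261799 − 0.261799 = 0.000000
ω = Δθ/dt = 0.000000/1.0 = 0.0000
ω = 0 → v = (Δx·cos θ + Δy·sin θ)/dt = -1.2500

v = -1.2500, ω = 0.0000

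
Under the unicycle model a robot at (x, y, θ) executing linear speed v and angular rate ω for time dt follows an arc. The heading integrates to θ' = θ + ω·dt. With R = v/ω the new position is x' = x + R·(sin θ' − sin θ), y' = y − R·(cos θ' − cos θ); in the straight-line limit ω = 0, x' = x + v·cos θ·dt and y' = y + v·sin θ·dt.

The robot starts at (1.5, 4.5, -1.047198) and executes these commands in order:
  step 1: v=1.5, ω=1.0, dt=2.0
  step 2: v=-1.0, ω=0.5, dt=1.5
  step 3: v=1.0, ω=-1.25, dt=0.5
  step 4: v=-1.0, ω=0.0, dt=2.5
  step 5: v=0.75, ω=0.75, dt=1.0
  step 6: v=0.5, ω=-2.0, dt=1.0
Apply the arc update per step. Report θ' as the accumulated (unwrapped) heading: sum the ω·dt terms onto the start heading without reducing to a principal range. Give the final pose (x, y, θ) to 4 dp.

(2.9451, 2.2778, -0.1722)

step 1: θ'=0.9528 (R=1.5000) → pose (4.0216, 4.3809, 0.9528)
step 2: θ'=1.7028 (R=-2.0000) → pose (3.6691, 2.9588, 1.7028)
step 3: θ'=1.0778 (R=-0.8000) → pose (3.7574, 3.4428, 1.0778)
step 4: θ'=1.0778 (straight) → pose (2.5742, 1.2405, 1.0778)
step 5: θ'=1.8278 (R=1.0000) → pose (2.6605, 1.9679, 1.8278)
step 6: θ'=-0.1722 (R=-0.2500) → pose (2.9451, 2.2778, -0.1722)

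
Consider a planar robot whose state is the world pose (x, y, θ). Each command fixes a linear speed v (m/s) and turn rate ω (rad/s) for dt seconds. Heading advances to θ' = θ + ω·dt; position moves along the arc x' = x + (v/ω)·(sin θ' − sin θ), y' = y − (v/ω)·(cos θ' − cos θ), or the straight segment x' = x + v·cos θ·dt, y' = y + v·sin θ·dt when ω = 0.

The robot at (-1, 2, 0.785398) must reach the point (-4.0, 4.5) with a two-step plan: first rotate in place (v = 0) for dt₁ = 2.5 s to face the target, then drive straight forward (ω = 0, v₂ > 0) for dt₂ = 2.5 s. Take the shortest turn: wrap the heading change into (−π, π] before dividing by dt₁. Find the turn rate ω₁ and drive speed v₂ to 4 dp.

ω₁ = 0.6646, v₂ = 1.5620

heading to target = atan2(4.5−2, -4−-1) = 2.4469
Δθ = wrap(2.4469 − 0.7854) = 1.6615; ω₁ = Δθ/dt₁ = 0.6646
distance = √((-4−-1)² + (4.5−2)²) = 3.9051; v₂ = distance/dt₂ = 1.5620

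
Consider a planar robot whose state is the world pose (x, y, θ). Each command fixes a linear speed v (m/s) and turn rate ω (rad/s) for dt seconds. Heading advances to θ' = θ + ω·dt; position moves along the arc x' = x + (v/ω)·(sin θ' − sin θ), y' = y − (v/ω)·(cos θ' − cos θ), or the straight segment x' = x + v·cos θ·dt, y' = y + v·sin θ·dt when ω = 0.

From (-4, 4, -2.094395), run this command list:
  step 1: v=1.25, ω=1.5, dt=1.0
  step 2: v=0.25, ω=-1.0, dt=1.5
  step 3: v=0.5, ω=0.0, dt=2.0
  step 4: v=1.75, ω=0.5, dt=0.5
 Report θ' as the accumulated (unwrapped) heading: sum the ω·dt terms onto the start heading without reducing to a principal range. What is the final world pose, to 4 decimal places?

step 1: θ'=-0.5944 (R=0.8333) → pose (-3.7450, 2.8929, -0.5944)
step 2: θ'=-2.0944 (R=-0.2500) → pose (-3.6685, 2.5608, -2.0944)
step 3: θ'=-2.0944 (straight) → pose (-4.1685, 1.6948, -2.0944)
step 4: θ'=-1.8444 (R=3.5000) → pose (-4.5072, 0.8905, -1.8444)

(-4.5072, 0.8905, -1.8444)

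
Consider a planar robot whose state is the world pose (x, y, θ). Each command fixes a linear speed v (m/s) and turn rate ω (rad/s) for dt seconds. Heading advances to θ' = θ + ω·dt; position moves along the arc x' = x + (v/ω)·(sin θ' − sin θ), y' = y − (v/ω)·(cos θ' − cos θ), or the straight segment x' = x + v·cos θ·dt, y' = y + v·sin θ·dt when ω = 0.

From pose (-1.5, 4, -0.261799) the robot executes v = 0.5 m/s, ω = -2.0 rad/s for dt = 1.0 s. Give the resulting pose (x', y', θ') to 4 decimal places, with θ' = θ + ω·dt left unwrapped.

(-1.3721, 3.5992, -2.2618)

θ' = -0.2618 + -2.0·1.0 = -2.2618
R = v/ω = 0.5/-2.0 = -0.2500
x' = -1.5 + -0.2500·(sin -2.2618 − sin -0.2618) = -1.3721
y' = 4 − -0.2500·(cos -2.2618 − cos -0.2618) = 3.5992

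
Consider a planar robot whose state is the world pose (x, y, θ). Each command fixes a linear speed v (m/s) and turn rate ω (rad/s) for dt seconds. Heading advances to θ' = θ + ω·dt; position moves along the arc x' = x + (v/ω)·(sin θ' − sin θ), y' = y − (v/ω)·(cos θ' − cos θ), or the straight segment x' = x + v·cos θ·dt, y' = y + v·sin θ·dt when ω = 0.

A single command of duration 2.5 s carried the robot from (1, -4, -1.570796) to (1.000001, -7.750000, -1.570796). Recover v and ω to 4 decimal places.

v = 1.5000, ω = 0.0000

Δθ = -1.570796 − -1.570796 = 0.000000
ω = Δθ/dt = 0.000000/2.5 = 0.0000
ω = 0 → v = (Δx·cos θ + Δy·sin θ)/dt = 1.5000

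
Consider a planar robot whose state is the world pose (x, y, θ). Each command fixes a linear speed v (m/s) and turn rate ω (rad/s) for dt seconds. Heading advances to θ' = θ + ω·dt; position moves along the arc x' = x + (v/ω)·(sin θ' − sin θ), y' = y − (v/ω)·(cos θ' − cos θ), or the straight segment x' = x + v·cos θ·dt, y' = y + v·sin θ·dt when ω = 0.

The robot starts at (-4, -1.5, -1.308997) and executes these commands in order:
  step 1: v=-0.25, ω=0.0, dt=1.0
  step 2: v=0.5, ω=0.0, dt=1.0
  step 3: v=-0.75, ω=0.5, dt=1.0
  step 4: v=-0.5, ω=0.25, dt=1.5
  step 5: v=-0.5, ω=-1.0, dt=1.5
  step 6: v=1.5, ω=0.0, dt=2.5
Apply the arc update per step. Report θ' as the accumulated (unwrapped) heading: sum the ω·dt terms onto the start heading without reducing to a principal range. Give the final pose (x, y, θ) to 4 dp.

step 1: θ'=-1.3090 (straight) → pose (-4.0647, -1.2585, -1.3090)
step 2: θ'=-1.3090 (straight) → pose (-3.9353, -1.7415, -1.3090)
step 3: θ'=-0.8090 (R=-1.5000) → pose (-4.2988, -1.0944, -0.8090)
step 4: θ'=-0.4340 (R=-2.0000) → pose (-4.9050, -0.6602, -0.4340)
step 5: θ'=-1.9340 (R=0.5000) → pose (-5.1621, -0.0290, -1.9340)
step 6: θ'=-1.9340 (straight) → pose (-6.4944, -3.5343, -1.9340)

(-6.4944, -3.5343, -1.9340)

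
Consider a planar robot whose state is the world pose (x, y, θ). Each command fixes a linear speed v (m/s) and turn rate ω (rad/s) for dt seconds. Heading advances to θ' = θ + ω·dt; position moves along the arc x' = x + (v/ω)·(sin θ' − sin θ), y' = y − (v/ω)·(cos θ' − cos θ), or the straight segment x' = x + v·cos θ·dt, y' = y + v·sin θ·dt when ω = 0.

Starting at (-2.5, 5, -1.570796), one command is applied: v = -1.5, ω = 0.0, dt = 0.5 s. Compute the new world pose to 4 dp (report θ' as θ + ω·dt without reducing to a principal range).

(-2.5000, 5.7500, -1.5708)

θ' = -1.5708 + 0.0·0.5 = -1.5708
ω = 0 → straight: x' = -2.5 + -1.5·cos(-1.5708)·0.5 = -2.5000
y' = 5 + -1.5·sin(-1.5708)·0.5 = 5.7500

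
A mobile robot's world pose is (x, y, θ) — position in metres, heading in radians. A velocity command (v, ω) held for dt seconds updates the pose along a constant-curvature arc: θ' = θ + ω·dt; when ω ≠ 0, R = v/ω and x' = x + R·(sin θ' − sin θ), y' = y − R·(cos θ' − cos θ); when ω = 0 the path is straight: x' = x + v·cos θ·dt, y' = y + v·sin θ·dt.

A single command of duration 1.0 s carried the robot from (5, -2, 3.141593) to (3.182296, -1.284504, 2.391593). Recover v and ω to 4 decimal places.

v = 2.0000, ω = -0.7500

Δθ = 2.391593 − 3.141593 = -0.750000
ω = Δθ/dt = -0.750000/1.0 = -0.7500
R = Δx/(sin θ' − sin θ) = -2.6667
v = R·ω = -2.6667·-0.7500 = 2.0000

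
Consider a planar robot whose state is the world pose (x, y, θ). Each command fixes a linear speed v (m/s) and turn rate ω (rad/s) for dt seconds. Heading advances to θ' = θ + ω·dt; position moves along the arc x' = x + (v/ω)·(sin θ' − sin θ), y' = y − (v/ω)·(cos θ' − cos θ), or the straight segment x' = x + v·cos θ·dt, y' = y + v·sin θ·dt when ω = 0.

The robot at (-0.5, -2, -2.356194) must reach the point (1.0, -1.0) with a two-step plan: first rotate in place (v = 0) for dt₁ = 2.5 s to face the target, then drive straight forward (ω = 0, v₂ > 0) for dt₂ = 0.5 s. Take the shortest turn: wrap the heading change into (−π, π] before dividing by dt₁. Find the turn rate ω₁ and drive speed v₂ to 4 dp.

heading to target = atan2(-1−-2, 1−-0.5) = 0.5880
Δθ = wrap(0.5880 − -2.3562) = 2.9442; ω₁ = Δθ/dt₁ = 1.1777
distance = √((1−-0.5)² + (-1−-2)²) = 1.8028; v₂ = distance/dt₂ = 3.6056

ω₁ = 1.1777, v₂ = 3.6056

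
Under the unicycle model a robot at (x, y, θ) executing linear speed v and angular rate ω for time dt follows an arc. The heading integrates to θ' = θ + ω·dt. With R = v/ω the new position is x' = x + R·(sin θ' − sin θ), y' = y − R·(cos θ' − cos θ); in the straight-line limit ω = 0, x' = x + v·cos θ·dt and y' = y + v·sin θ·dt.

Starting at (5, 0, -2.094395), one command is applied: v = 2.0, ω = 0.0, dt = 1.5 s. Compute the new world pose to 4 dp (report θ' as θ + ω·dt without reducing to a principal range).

(3.5000, -2.5981, -2.0944)

θ' = -2.0944 + 0.0·1.5 = -2.0944
ω = 0 → straight: x' = 5 + 2.0·cos(-2.0944)·1.5 = 3.5000
y' = 0 + 2.0·sin(-2.0944)·1.5 = -2.5981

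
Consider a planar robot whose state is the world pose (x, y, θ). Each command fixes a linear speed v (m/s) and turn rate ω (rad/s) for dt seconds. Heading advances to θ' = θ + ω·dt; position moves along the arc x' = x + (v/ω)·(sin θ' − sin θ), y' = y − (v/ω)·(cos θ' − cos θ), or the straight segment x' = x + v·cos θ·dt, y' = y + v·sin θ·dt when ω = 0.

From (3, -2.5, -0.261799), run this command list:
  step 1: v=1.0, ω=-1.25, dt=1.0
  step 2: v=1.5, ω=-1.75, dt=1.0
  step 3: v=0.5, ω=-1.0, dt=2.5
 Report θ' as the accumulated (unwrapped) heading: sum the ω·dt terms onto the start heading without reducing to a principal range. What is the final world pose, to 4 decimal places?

step 1: θ'=-1.5118 (R=-0.8000) → pose (3.5916, -3.2256, -1.5118)
step 2: θ'=-3.2618 (R=-0.8571) → pose (2.6331, -4.1271, -3.2618)
step 3: θ'=-5.7618 (R=-0.5000) → pose (2.4440, -3.1971, -5.7618)

(2.4440, -3.1971, -5.7618)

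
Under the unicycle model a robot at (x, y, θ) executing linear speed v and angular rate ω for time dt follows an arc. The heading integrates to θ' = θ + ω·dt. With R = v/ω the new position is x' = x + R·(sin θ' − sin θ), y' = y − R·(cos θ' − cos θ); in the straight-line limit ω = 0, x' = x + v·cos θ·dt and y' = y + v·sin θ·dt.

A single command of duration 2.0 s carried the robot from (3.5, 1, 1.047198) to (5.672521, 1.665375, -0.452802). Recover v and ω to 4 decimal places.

Δθ = -0.452802 − 1.047198 = -1.500000
ω = Δθ/dt = -1.500000/2.0 = -0.7500
R = Δx/(sin θ' − sin θ) = -1.6667
v = R·ω = -1.6667·-0.7500 = 1.2500

v = 1.2500, ω = -0.7500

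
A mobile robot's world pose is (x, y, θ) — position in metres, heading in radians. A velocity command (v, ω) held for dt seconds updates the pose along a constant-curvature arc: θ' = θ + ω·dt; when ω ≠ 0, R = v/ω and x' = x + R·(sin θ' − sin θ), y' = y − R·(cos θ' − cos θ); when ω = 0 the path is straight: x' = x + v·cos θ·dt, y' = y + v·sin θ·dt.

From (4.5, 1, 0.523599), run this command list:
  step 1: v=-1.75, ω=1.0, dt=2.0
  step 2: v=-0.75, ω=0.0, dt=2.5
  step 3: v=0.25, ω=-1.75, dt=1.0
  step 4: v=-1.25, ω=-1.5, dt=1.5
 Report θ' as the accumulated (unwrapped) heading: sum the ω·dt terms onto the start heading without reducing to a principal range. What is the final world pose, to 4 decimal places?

(4.4603, -2.2920, -1.4764)

step 1: θ'=2.5236 (R=-1.7500) → pose (4.3610, -1.9419, 2.5236)
step 2: θ'=2.5236 (straight) → pose (5.8893, -3.0282, 2.5236)
step 3: θ'=0.7736 (R=-0.1429) → pose (5.8722, -2.8096, 0.7736)
step 4: θ'=-1.4764 (R=0.8333) → pose (4.4603, -2.2920, -1.4764)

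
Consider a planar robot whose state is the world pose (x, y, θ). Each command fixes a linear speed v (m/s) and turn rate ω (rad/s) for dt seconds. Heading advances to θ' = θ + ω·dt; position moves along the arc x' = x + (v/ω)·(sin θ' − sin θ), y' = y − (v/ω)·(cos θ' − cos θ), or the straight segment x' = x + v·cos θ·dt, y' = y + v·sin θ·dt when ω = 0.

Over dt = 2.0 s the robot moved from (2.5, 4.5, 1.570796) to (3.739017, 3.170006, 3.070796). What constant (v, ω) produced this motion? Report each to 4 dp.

Δθ = 3.070796 − 1.570796 = 1.500000
ω = Δθ/dt = 1.500000/2.0 = 0.7500
R = −Δy/(cos θ' − cos θ) = -1.3333
v = R·ω = -1.3333·0.7500 = -1.0000

v = -1.0000, ω = 0.7500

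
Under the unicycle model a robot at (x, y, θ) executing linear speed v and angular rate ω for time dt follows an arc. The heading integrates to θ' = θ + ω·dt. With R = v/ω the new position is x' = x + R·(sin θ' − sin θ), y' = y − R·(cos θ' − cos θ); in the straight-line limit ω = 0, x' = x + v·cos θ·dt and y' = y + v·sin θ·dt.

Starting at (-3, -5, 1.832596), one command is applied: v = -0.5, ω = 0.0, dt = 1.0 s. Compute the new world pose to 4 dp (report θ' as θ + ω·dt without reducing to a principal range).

θ' = 1.8326 + 0.0·1.0 = 1.8326
ω = 0 → straight: x' = -3 + -0.5·cos(1.8326)·1.0 = -2.8706
y' = -5 + -0.5·sin(1.8326)·1.0 = -5.4830

(-2.8706, -5.4830, 1.8326)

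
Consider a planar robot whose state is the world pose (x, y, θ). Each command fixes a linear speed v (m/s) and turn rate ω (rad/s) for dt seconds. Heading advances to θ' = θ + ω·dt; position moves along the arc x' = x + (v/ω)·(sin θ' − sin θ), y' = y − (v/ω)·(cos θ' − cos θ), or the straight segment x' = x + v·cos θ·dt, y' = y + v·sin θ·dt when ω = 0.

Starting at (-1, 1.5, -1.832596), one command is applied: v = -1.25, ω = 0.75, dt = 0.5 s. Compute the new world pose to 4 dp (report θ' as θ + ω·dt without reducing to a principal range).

θ' = -1.8326 + 0.75·0.5 = -1.4576
R = v/ω = -1.25/0.75 = -1.6667
x' = -1 + -1.6667·(sin -1.4576 − sin -1.8326) = -0.9539
y' = 1.5 − -1.6667·(cos -1.4576 − cos -1.8326) = 2.1196

(-0.9539, 2.1196, -1.4576)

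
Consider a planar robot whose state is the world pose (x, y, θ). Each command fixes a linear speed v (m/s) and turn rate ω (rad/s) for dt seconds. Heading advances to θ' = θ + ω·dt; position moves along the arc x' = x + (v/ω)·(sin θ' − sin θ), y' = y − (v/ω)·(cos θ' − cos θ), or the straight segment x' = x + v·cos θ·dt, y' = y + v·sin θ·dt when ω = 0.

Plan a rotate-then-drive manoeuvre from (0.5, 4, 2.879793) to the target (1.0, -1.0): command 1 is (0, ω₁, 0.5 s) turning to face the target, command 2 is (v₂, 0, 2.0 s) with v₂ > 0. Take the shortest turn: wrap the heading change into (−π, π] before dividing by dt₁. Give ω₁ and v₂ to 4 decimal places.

ω₁ = 3.8645, v₂ = 2.5125

heading to target = atan2(-1−4, 1−0.5) = -1.4711
Δθ = wrap(-1.4711 − 2.8798) = 1.9323; ω₁ = Δθ/dt₁ = 3.8645
distance = √((1−0.5)² + (-1−4)²) = 5.0249; v₂ = distance/dt₂ = 2.5125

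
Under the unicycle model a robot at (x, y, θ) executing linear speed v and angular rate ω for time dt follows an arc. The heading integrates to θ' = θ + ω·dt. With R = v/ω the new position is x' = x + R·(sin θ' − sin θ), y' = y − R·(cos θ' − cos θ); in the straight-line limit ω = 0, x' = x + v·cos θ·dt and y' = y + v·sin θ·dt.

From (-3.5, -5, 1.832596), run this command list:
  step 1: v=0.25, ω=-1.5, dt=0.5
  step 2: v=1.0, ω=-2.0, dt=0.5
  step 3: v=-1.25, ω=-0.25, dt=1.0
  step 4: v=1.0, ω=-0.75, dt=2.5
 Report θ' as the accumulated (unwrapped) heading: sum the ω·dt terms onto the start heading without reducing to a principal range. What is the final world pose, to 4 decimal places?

(-3.3659, -6.4825, -2.0424)

step 1: θ'=1.0826 (R=-0.1667) → pose (-3.4862, -4.8787, 1.0826)
step 2: θ'=0.0826 (R=-0.5000) → pose (-3.0859, -4.6149, 0.0826)
step 3: θ'=-0.1674 (R=5.0000) → pose (-4.3315, -4.5621, -0.1674)
step 4: θ'=-2.0424 (R=-1.3333) → pose (-3.3659, -6.4825, -2.0424)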